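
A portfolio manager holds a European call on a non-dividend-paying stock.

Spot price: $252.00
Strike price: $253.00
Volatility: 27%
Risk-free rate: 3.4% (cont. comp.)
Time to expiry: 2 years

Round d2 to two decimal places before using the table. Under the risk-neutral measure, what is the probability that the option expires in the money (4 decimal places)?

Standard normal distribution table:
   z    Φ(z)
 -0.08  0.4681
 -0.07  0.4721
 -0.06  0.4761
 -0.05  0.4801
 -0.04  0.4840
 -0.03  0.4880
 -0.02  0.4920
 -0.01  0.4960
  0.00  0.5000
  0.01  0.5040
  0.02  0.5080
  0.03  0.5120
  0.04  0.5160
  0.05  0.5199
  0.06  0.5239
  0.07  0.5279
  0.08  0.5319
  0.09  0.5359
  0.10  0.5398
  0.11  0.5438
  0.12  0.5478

T = 2;  σ√T = 0.3818
d₁ = [ln(252/253) + (0.034 + ½·0.27²)·2] / (σ√T) = (-0.0040 + 0.1409) / 0.3818 = 0.3586 ⇒ 0.36
d₂ = 0.3586 − 0.3818 = -0.0232 ⇒ -0.02
Risk-neutral Pr[S_T > K] = N(d₂) = N(-0.02) = 0.4920

0.4920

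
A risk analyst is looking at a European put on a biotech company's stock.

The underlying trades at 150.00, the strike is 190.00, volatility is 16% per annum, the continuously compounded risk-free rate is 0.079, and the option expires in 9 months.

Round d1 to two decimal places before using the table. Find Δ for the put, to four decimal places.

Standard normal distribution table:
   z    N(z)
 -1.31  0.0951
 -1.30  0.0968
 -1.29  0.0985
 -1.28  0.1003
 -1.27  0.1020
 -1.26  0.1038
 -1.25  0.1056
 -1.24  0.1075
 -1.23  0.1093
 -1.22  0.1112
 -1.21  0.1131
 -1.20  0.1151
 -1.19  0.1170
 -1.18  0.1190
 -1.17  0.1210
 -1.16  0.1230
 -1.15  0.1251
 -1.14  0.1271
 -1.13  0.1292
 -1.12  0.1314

σ√T = 0.16 × 0.8660 = 0.1386
d₁ = [ln(150/190) + (0.079 + 0.16²/2)·0.75] / 0.1386 = [-0.2364 + 0.0689] / 0.1386 = -1.2091 ≈ -1.21
N(d₁) = N(-1.21) = 0.1131
Δ_put = N(d₁) − 1 = 0.1131 − 1 = -0.8869

-0.8869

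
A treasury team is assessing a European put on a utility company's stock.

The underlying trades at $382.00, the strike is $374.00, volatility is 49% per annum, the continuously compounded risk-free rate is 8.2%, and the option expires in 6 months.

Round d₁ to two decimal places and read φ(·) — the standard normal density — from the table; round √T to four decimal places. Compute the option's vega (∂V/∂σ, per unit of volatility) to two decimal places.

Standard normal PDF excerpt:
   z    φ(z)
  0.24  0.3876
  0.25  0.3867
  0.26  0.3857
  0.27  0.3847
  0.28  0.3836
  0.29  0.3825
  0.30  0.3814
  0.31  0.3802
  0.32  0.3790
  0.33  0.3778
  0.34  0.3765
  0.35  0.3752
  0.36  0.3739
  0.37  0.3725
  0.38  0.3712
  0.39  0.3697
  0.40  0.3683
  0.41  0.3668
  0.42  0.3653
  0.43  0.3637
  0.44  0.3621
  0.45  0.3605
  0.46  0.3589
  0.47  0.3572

σ√T = 0.49·√0.5 = 0.3465
d₁ = [ln(382/374) + (0.082 + 0.49²/2)·0.5] / 0.3465 = [0.0212 + 0.1010] / 0.3465 = 0.3527 ⇒ 0.35
√T = √0.5 = 0.7071
φ(d₁) = φ(0.35) = 0.3752
vega = S·φ(d₁)·√T = 382·0.3752·0.7071 = 101.3461

101.35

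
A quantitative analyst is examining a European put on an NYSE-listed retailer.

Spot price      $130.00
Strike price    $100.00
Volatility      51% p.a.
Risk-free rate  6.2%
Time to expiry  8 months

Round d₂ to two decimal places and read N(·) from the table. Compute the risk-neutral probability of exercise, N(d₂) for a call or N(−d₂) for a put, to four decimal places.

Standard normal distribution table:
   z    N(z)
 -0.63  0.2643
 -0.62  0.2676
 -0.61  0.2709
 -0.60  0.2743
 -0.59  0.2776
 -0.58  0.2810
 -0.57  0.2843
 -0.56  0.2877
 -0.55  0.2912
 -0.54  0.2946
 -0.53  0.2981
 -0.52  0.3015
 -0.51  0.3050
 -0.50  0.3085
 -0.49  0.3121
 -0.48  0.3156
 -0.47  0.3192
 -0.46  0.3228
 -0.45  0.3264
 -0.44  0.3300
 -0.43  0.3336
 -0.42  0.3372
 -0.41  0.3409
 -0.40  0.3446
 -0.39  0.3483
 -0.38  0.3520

T = 0.6667;  σ√T = 0.4164
d₁ = [ln(130/100) + (0.062 + 0.51²/2)·0.6667] / 0.4164 = [0.2624 + 0.1280] / 0.4164 = 0.9375 ⇒ 0.94
d₂ = d₁ − σ√T = 0.9375 − 0.4164 = 0.5211 ⇒ 0.52
Pr(exercise) under Q = N(−d₂) = N(-0.52) = 0.3015

0.3015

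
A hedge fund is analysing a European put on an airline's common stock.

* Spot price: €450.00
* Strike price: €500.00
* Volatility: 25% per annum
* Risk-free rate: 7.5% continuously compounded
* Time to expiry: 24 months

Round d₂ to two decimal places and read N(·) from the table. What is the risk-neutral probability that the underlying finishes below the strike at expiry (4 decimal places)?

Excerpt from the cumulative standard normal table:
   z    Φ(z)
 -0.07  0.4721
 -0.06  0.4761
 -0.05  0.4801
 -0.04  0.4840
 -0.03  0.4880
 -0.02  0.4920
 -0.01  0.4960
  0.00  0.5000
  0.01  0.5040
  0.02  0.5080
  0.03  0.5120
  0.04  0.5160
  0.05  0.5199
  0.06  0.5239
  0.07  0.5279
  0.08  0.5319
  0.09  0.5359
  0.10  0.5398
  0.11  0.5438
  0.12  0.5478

σ√T = 0.25 × 1.4142 = 0.3536
d₁ = [ln(450/500) + (0.075 + 0.25²/2)·2] / 0.3536 = [-0.1054 + 0.2125] / 0.3536 = 0.3030 which rounds to 0.30
d₂ = d₁ − σ√T = 0.3030 − 0.3536 = -0.0505 which rounds to -0.05
Pr(exercise) under Q = N(−d₂) = N(0.05) = 0.5199

0.5199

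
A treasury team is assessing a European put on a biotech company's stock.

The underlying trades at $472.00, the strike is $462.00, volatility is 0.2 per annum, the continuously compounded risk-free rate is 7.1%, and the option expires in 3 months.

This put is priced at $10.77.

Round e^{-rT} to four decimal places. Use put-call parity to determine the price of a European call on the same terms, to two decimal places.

$28.90

exp(−rT) = exp(−0.071·0.25) = 0.9824
Put-call parity: C − P = S − K·e^(−rT) = 472 − 462·0.9824 = 472 − 453.8688 = 18.1312
C = P + (C − P) = 10.77 + (18.1312) = 28.9012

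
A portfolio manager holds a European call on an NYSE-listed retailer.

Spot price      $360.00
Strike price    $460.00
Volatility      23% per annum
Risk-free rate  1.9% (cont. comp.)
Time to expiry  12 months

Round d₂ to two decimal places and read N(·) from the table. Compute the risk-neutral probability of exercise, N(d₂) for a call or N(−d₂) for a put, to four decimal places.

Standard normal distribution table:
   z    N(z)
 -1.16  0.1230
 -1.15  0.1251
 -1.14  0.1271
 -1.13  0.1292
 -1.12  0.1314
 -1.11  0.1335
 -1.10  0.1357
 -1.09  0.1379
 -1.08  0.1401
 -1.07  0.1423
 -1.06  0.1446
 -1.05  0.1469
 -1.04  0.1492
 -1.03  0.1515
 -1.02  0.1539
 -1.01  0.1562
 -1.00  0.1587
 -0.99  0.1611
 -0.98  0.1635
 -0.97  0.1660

0.1357

σ√T = 0.23 × 1.0000 = 0.2300
ln(S/K) + (r + σ²/2)T = ln(360/460) + (0.019 + 0.23²/2)·1 = -0.2451 + 0.0455 = -0.1997
d₁ = -0.1997 / 0.2300 = -0.8681 ⇒ -0.87
d₂ = d₁ − σ√T = -0.8681 − 0.2300 = -1.0981 ⇒ -1.10
Risk-neutral Pr[S_T > K] = N(d₂) = N(-1.10) = 0.1357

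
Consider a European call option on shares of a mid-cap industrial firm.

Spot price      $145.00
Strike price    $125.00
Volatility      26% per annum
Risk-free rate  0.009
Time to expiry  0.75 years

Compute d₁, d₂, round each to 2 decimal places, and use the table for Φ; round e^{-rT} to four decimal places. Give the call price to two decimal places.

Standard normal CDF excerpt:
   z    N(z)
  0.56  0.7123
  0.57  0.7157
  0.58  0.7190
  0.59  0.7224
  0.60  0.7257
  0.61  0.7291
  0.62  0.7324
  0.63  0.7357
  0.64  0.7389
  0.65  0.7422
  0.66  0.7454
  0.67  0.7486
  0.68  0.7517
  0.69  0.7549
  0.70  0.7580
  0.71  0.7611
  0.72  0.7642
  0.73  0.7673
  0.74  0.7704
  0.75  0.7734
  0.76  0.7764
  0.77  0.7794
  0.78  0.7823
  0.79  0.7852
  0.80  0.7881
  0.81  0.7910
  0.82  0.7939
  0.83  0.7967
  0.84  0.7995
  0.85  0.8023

$25.00

T = 0.75;  σ√T = 0.2252
ln(S/K) + (r + σ²/2)T = ln(145/125) + (0.009 + 0.26²/2)·0.75 = 0.1484 + 0.0321 = 0.1805
d₁ = 0.1805 / 0.2252 = 0.8017 → 0.80
d₂ = d₁ − σ√T = 0.8017 − 0.2252 = 0.5766 → 0.58
e^(−rT) = e^(−0.009·0.75) = 0.9933
C = 145·N(0.80) − 125·0.9933·N(0.58) = 145·0.7881 − 125·0.9933·0.7190 = 114.2745 − 89.2728 = 25.0017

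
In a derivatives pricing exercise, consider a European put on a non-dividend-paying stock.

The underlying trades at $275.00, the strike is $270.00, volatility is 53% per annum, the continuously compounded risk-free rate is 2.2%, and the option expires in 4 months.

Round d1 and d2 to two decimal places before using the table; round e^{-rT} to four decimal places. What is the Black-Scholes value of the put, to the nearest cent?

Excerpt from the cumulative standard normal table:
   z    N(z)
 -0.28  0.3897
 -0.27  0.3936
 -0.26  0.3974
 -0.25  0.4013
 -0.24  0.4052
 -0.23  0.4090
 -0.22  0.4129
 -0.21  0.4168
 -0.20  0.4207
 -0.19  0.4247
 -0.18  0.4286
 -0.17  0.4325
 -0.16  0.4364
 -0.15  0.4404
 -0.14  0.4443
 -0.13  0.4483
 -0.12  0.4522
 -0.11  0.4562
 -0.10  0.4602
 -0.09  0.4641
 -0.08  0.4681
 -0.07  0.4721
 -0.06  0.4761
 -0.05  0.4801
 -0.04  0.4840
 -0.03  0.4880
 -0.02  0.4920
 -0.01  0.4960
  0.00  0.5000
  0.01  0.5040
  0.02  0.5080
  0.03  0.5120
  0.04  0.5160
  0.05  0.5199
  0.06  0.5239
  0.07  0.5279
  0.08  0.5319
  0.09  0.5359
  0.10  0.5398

T = 0.3333;  σ√T = 0.3060
d₁ = [ln(275/270) + (0.022 + 0.53²/2)·0.3333] / 0.3060 = [0.0183 + 0.0542] / 0.3060 = 0.2369 → 0.24
d₂ = d₁ − σ√T = 0.2369 − 0.3060 = -0.0691 → -0.07
exp(−rT) = exp(−0.022·0.3333) = 0.9927
N(−d₂) = N(0.07) = 0.5279;  N(−d₁) = N(-0.24) = 0.4052
P = 270·0.9927·0.5279 − 275·0.4052 = 141.4925 − 111.4300 = 30.0625

$30.06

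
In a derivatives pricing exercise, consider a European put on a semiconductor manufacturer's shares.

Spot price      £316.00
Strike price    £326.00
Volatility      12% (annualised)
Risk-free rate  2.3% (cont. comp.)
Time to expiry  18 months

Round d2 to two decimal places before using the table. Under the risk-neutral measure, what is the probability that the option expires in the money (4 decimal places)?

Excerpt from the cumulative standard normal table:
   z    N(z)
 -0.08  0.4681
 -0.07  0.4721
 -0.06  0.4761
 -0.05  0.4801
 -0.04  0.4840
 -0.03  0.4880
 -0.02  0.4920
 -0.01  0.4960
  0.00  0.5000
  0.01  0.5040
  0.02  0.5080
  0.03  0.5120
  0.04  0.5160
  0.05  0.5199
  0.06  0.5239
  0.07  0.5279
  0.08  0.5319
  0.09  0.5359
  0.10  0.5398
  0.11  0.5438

0.5199

σ√T = 0.12·√1.5 = 0.1470
d₁ = [ln(316/326) + (0.023 + 0.12²/2)·1.5] / 0.1470 = [-0.0312 + 0.0453] / 0.1470 = 0.0962 ≈ 0.10
d₂ = d₁ − σ√T = 0.0962 − 0.1470 = -0.0507 ≈ -0.05
Risk-neutral Pr[S_T < K] = N(−d₂) = N(0.05) = 0.5199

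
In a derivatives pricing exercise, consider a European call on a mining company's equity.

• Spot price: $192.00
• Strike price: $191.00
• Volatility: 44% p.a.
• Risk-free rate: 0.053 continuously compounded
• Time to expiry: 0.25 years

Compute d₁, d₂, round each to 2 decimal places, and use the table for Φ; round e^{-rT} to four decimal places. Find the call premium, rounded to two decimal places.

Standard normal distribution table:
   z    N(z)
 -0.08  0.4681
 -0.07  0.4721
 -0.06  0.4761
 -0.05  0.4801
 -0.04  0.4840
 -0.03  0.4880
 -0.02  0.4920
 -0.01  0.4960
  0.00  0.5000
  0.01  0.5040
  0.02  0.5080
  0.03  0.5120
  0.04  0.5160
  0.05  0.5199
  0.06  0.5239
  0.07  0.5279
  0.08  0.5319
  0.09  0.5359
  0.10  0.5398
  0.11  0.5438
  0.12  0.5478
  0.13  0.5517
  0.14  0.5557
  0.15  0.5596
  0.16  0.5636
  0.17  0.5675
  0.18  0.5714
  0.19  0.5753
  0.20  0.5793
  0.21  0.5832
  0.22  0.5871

T = 0.25;  σ√T = 0.2200
ln(S/K) + (r + σ²/2)T = ln(192/191) + (0.053 + 0.44²/2)·0.25 = 0.0052 + 0.0374 = 0.0427
d₁ = 0.0427 / 0.2200 = 0.1940 ≈ 0.19
d₂ = d₁ − σ√T = 0.1940 − 0.2200 = -0.0260 ≈ -0.03
e^(−rT) = e^(−0.053·0.25) = 0.9868
N(d₁) = N(0.19) = 0.5753;  N(d₂) = N(-0.03) = 0.4880
C = 192·0.5753 − 191·0.9868·0.4880 = 110.4576 − 91.9777 = 18.4799

$18.48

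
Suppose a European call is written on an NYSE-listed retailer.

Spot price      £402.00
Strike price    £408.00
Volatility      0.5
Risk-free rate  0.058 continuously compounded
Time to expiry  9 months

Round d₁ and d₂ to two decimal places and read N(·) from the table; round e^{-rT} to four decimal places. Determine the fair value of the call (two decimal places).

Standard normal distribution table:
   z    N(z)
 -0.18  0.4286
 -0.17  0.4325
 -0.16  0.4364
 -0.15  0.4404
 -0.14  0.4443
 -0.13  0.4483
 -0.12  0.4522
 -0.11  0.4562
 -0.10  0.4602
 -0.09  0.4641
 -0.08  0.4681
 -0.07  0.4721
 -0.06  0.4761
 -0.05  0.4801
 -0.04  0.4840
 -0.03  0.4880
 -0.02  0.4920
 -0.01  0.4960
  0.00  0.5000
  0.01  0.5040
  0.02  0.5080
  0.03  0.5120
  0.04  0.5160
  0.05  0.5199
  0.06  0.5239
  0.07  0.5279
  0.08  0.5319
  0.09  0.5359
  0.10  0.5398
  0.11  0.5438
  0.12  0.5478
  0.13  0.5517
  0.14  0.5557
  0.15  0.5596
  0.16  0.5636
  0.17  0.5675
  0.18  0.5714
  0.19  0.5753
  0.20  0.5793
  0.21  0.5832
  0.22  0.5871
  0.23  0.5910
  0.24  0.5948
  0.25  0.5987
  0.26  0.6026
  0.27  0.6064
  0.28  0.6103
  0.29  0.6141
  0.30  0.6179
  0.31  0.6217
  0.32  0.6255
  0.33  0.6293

£73.31

σ√T = 0.5 × 0.8660 = 0.4330
d₁ = [ln(402/408) + (0.058 + 0.5²/2)·0.75] / 0.4330 = [-0.0148 + 0.1372] / 0.4330 = 0.2828 ≈ 0.28
d₂ = d₁ − σ√T = 0.2828 − 0.4330 = -0.1503 ≈ -0.15
exp(−rT) = exp(−0.058·0.75) = 0.9574
C = 402·N(0.28) − 408·0.9574·N(-0.15) = 402·0.6103 − 408·0.9574·0.4404 = 245.3406 − 172.0287 = 73.3119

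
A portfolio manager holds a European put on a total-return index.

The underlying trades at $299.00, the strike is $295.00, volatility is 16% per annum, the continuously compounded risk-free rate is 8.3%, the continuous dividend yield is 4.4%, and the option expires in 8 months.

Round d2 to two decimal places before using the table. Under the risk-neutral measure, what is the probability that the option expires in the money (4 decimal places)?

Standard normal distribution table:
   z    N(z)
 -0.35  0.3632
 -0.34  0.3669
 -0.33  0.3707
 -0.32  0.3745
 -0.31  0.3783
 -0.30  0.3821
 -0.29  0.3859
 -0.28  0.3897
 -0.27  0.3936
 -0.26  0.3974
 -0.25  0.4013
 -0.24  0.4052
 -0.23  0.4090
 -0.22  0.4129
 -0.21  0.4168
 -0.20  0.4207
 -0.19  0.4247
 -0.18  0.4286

0.4052

σ√T = 0.16·√0.6667 = 0.1306
d₁ = [ln(299/295) + (0.083 − 0.044 + 0.16²/2)·0.6667] / 0.1306 = [0.0135 + 0.0345] / 0.1306 = 0.3674 → 0.37
d₂ = d₁ − σ√T = 0.3674 − 0.1306 = 0.2368 → 0.24
Risk-neutral Pr[S_T < K] = N(−d₂) = N(-0.24) = 0.4052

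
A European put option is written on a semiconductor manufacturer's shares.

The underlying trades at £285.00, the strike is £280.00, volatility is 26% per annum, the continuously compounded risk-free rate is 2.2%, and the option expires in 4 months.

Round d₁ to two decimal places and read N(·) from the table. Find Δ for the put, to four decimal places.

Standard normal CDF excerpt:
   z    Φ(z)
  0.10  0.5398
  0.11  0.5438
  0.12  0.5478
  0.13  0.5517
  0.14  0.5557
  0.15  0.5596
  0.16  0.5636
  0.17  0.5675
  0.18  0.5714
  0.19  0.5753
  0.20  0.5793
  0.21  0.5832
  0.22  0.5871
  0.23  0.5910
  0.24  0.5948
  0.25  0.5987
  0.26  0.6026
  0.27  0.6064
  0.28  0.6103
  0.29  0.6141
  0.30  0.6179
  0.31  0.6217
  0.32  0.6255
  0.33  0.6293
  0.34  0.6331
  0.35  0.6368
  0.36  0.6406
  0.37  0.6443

σ√T = 0.26·√0.3333 = 0.1501
d₁ = [ln(285/280) + (0.022 + 0.26²/2)·0.3333] / 0.1501 = [0.0177 + 0.0186] / 0.1501 = 0.2418 → 0.24
N(d₁) = N(0.24) = 0.5948
Δ_put = N(d₁) − 1 = 0.5948 − 1 = -0.4052

-0.4052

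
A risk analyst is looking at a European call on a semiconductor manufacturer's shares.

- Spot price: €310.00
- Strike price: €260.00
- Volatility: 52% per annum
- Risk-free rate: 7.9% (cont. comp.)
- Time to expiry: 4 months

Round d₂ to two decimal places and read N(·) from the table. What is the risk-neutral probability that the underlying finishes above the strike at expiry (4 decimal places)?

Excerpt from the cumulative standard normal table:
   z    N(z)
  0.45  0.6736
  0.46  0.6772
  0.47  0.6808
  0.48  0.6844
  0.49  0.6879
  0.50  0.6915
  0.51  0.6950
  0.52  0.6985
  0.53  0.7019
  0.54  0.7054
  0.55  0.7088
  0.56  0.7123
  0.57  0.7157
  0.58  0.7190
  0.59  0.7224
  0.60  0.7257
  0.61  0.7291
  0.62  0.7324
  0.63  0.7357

0.6985

T = 0.3333;  σ√T = 0.3002
d₁ = [ln(310/260) + (0.079 + ½·0.52²)·0.3333] / (σ√T) = (0.1759 + 0.0714) / 0.3002 = 0.8237 → 0.82
d₂ = 0.8237 − 0.3002 = 0.5235 → 0.52
Risk-neutral Pr[S_T > K] = N(d₂) = N(0.52) = 0.6985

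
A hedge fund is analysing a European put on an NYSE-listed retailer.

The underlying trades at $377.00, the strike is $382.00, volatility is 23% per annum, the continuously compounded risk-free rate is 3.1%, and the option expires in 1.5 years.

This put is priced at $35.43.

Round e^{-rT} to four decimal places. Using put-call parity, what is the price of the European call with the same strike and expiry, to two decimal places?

exp(−rT) = exp(−0.031·1.5) = 0.9546
Put-call parity: C − P = S − K·e^(−rT) = 377 − 382·0.9546 = 377 − 364.6572 = 12.3428
C = P + (C − P) = 35.43 + (12.3428) = 47.7728

$47.77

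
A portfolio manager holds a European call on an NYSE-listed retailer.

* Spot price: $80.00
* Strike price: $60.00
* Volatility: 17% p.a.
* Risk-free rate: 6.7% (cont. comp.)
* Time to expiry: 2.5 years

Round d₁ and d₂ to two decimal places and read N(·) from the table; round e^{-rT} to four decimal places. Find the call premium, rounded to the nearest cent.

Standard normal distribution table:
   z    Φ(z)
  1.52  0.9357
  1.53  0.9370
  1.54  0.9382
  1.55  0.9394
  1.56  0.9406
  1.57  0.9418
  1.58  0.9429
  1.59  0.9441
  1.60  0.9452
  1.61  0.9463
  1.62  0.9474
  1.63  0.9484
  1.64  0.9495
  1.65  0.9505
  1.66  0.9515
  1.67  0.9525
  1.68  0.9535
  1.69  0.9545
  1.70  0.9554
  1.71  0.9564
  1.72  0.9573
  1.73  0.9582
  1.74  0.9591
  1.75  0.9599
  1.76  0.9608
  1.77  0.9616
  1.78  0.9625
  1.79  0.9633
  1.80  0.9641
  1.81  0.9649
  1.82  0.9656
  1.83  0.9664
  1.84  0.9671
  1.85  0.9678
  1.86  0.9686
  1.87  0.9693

$29.58

σ√T = 0.17 × 1.5811 = 0.2688
d₁ = [ln(80/60) + (0.067 + ½·0.17²)·2.5] / (σ√T) = (0.2877 + 0.2036) / 0.2688 = 1.8278 which rounds to 1.83
d₂ = 1.8278 − 0.2688 = 1.5590 which rounds to 1.56
exp(−rT) = exp(−0.067·2.5) = 0.8458
N(d₁) = N(1.83) = 0.9664;  N(d₂) = N(1.56) = 0.9406
C = 80·0.9664 − 60·0.8458·0.9406 = 77.3120 − 47.7336 = 29.5784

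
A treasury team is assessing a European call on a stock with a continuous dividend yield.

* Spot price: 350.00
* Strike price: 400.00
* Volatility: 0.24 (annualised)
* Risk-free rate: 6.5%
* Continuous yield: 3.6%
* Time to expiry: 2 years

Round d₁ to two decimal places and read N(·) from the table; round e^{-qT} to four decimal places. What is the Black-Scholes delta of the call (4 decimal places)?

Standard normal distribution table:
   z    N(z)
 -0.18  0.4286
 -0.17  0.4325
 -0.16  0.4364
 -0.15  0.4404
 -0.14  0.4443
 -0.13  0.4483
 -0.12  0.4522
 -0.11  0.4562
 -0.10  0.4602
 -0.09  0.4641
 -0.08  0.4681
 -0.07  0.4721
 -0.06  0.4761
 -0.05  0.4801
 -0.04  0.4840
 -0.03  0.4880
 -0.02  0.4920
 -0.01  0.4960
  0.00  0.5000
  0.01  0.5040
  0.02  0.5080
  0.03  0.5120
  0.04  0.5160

σ√T = 0.24 × 1.4142 = 0.3394
d₁ = [ln(350/400) + (0.065 − 0.036 + ½·0.24²)·2] / (σ√T) = (-0.1335 + 0.1156) / 0.3394 = -0.0528 → -0.05
N(d₁) = N(-0.05) = 0.4801
Δ_call = exp(−qT)·N(d₁) = 0.9305·0.4801 = 0.4467

0.4467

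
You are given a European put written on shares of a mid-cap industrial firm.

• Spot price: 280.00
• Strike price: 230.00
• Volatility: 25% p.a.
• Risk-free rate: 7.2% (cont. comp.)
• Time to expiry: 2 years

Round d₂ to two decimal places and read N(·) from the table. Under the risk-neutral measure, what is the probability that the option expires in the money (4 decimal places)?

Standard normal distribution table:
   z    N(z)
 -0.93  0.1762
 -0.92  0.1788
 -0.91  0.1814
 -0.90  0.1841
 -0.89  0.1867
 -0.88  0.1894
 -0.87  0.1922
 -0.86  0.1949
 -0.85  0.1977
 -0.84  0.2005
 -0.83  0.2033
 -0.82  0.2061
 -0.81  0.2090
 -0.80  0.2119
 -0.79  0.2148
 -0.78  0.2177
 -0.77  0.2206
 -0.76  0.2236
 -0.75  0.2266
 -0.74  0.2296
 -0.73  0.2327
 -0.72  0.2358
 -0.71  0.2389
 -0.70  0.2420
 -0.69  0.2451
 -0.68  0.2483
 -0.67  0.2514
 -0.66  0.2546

T = 2;  σ√T = 0.3536
d₁ = [ln(280/230) + (0.072 + ½·0.25²)·2] / (σ√T) = (0.1967 + 0.2065) / 0.3536 = 1.1405 → 1.14
d₂ = 1.1405 − 0.3536 = 0.7869 → 0.79
Pr(exercise) under Q = N(−d₂) = N(-0.79) = 0.2148

0.2148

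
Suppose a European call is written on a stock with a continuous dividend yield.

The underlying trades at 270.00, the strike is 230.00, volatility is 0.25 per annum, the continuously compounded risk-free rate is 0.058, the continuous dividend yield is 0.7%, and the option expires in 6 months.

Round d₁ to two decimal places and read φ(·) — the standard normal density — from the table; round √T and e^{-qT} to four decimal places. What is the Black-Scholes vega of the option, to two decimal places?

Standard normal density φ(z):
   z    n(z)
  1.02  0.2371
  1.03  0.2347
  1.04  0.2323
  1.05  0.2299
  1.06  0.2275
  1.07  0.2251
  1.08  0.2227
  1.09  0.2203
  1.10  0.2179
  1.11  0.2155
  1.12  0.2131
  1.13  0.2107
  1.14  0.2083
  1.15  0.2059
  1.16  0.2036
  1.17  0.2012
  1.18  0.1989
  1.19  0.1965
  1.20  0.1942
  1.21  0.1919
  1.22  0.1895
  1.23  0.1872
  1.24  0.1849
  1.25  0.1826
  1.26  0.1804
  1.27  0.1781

T = 0.5;  σ√T = 0.1768
d₁ = [ln(270/230) + (0.058 − 0.007 + 0.25²/2)·0.5] / 0.1768 = [0.1603 + 0.0411] / 0.1768 = 1.1397 ⇒ 1.14
√T = √0.5 = 0.7071
φ(d₁) = φ(1.14) = 0.2083
e^(−qT) = e^(−0.007·0.5) = 0.9965
vega = S·e^(−qT)·φ(d₁)·√T = 270·0.9965·0.2083·0.7071 = 39.6288
(The put has the same vega.)

39.63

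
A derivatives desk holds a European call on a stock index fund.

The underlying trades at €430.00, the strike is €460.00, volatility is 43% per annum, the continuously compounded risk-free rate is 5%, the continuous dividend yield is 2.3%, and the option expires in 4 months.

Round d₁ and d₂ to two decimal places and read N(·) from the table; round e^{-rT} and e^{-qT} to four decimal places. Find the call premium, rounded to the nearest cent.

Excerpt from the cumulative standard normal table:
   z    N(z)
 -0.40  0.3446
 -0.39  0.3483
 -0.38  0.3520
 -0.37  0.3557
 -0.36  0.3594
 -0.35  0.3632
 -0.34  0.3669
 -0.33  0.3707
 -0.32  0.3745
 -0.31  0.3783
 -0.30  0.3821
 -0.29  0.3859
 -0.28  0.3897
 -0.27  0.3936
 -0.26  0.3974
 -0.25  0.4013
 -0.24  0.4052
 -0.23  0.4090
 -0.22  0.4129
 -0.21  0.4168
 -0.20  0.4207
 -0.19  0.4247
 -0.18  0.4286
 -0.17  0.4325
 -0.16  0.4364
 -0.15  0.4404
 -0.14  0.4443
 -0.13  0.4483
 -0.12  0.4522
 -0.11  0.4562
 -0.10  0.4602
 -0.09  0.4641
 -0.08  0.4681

σ√T = 0.43·√0.3333 = 0.2483
d₁ = [ln(430/460) + (0.05 − 0.023 + ½·0.43²)·0.3333] / (σ√T) = (-0.0674 + 0.0398) / 0.2483 = -0.1113 → -0.11
d₂ = -0.1113 − 0.2483 = -0.3595 → -0.36
e^(−qT) = e^(−0.023·0.3333) = 0.9924;  e^(−rT) = e^(−0.05·0.3333) = 0.9835
N(d₁) = N(-0.11) = 0.4562;  N(d₂) = N(-0.36) = 0.3594
C = 430·0.9924·0.4562 − 460·0.9835·0.3594 = 194.6751 − 162.5962 = 32.0790

€32.08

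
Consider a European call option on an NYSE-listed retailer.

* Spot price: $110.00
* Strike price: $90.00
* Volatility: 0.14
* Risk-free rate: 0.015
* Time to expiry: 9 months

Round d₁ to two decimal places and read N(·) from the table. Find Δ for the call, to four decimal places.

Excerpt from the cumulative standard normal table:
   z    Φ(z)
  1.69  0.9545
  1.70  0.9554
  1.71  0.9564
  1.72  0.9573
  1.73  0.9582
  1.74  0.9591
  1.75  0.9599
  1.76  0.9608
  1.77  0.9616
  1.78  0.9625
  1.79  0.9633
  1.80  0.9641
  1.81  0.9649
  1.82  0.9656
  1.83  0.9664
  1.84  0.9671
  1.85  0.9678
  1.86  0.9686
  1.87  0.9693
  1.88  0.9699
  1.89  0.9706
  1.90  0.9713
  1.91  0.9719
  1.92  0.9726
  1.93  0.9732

0.9649

σ√T = 0.14·√0.75 = 0.1212
ln(S/K) + (r + σ²/2)T = ln(110/90) + (0.015 + 0.14²/2)·0.75 = 0.2007 + 0.0186 = 0.2193
d₁ = 0.2193 / 0.1212 = 1.8085 → 1.81
N(d₁) = N(1.81) = 0.9649
Δ_call = N(d₁) = 0.9649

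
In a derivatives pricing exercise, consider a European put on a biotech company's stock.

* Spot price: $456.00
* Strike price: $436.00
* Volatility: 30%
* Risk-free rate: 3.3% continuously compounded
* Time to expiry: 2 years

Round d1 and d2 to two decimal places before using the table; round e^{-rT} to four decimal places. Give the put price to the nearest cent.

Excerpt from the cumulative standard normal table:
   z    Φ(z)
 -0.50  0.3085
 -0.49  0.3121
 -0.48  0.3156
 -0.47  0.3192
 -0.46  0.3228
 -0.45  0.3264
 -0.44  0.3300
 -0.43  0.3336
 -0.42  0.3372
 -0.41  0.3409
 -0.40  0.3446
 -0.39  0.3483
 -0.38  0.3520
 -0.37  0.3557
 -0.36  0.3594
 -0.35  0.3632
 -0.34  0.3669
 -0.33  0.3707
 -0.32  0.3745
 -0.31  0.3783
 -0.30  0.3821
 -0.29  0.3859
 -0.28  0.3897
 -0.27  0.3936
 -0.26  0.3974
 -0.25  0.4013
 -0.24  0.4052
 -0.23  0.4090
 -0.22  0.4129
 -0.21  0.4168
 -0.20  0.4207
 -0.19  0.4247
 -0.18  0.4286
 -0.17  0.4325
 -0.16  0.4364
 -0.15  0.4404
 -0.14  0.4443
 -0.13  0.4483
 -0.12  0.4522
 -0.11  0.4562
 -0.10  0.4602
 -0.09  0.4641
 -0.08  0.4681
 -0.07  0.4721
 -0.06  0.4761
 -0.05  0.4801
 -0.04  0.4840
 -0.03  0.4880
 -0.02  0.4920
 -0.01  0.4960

σ√T = 0.3 × 1.4142 = 0.4243
d₁ = [ln(456/436) + (0.033 + ½·0.3²)·2] / (σ√T) = (0.0449 + 0.1560) / 0.4243 = 0.4734 ≈ 0.47
d₂ = 0.4734 − 0.4243 = 0.0491 ≈ 0.05
e^(−rT) = e^(−0.033·2) = 0.9361
N(−d₂) = N(-0.05) = 0.4801;  N(−d₁) = N(-0.47) = 0.3192
P = 436·0.9361·0.4801 − 456·0.3192 = 195.9478 − 145.5552 = 50.3926

$50.39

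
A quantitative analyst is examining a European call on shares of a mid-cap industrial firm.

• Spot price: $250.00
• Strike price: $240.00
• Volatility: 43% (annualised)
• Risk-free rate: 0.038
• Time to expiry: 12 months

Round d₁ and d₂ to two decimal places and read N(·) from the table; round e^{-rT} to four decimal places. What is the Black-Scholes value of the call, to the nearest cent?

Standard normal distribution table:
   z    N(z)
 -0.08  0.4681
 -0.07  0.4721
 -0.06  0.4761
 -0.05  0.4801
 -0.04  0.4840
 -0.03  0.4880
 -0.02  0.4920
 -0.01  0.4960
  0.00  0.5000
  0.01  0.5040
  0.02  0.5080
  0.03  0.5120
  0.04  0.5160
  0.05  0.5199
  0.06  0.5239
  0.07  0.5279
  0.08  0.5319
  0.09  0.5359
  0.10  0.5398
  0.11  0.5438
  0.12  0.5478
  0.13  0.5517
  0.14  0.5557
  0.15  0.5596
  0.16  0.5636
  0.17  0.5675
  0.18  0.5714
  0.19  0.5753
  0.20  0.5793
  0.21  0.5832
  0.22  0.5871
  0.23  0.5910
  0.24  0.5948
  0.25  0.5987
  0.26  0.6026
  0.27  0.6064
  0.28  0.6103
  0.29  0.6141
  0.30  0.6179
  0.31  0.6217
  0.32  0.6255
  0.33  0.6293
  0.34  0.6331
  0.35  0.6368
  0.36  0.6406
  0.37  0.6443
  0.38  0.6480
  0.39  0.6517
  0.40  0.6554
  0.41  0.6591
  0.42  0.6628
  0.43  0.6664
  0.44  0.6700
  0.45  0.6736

$51.10

σ√T = 0.43 × 1.0000 = 0.4300
d₁ = [ln(250/240) + (0.038 + ½·0.43²)·1] / (σ√T) = (0.0408 + 0.1304) / 0.4300 = 0.3983 which rounds to 0.40
d₂ = 0.3983 − 0.4300 = -0.0317 which rounds to -0.03
e^(−rT) = e^(−0.038·1) = 0.9627
N(d₁) = N(0.40) = 0.6554;  N(d₂) = N(-0.03) = 0.4880
C = 250·0.6554 − 240·0.9627·0.4880 = 163.8500 − 112.7514 = 51.0986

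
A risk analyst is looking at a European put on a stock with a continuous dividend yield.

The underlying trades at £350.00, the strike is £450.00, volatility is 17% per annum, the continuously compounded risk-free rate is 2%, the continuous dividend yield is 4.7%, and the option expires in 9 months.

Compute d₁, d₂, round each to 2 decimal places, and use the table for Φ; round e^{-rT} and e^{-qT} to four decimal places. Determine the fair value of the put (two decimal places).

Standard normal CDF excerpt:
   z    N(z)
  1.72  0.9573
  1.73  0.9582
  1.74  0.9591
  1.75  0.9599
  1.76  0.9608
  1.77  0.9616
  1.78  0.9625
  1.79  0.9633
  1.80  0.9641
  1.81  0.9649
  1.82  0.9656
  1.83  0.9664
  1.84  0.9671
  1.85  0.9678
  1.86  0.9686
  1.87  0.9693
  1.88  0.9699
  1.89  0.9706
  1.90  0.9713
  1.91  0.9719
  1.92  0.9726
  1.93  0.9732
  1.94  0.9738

£106.23

σ√T = 0.17·√0.75 = 0.1472
ln(S/K) + (r − q + σ²/2)T = ln(350/450) + (0.02 − 0.047 + 0.17²/2)·0.75 = -0.2513 − 0.0094 = -0.2607
d₁ = -0.2607 / 0.1472 = -1.7710 → -1.77
d₂ = d₁ − σ√T = -1.7710 − 0.1472 = -1.9182 → -1.92
exp(−qT) = exp(−0.047·0.75) = 0.9654;  exp(−rT) = exp(−0.02·0.75) = 0.9851
N(−d₂) = N(1.92) = 0.9726;  N(−d₁) = N(1.77) = 0.9616
P = 450·0.9851·0.9726 − 350·0.9654·0.9616 = 431.1487 − 324.9150 = 106.2337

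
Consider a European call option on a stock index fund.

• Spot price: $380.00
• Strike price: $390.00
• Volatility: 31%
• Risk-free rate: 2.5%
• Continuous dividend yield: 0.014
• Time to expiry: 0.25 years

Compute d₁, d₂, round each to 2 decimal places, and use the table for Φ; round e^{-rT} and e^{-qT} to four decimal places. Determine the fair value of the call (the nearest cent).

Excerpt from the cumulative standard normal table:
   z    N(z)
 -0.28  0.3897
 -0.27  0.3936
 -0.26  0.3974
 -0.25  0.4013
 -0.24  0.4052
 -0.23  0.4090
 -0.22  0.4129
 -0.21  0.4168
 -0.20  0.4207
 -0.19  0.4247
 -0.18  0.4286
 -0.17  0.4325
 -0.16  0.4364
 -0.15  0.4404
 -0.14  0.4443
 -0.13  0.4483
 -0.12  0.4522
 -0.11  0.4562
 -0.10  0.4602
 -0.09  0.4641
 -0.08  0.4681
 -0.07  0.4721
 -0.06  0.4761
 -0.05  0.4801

σ√T = 0.31·√0.25 = 0.1550
d₁ = [ln(380/390) + (0.025 − 0.014 + 0.31²/2)·0.25] / 0.1550 = [-0.0260 + 0.0148] / 0.1550 = -0.0723 → -0.07
d₂ = d₁ − σ√T = -0.0723 − 0.1550 = -0.2273 → -0.23
exp(−qT) = exp(−0.014·0.25) = 0.9965;  exp(−rT) = exp(−0.025·0.25) = 0.9938
N(d₁) = N(-0.07) = 0.4721;  N(d₂) = N(-0.23) = 0.4090
C = 380·0.9965·0.4721 − 390·0.9938·0.4090 = 178.7701 − 158.5210 = 20.2491

$20.25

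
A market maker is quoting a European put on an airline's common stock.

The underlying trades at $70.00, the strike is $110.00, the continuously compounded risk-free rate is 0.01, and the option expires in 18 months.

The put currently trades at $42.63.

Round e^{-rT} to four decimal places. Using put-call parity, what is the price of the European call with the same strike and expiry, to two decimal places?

$4.27

e^(−rT) = e^(−0.01·1.5) = 0.9851
Put-call parity: C − P = S − K·e^(−rT) = 70 − 110·0.9851 = 70 − 108.3610 = -38.3610
C = P + (C − P) = 42.63 + (-38.3610) = 4.2690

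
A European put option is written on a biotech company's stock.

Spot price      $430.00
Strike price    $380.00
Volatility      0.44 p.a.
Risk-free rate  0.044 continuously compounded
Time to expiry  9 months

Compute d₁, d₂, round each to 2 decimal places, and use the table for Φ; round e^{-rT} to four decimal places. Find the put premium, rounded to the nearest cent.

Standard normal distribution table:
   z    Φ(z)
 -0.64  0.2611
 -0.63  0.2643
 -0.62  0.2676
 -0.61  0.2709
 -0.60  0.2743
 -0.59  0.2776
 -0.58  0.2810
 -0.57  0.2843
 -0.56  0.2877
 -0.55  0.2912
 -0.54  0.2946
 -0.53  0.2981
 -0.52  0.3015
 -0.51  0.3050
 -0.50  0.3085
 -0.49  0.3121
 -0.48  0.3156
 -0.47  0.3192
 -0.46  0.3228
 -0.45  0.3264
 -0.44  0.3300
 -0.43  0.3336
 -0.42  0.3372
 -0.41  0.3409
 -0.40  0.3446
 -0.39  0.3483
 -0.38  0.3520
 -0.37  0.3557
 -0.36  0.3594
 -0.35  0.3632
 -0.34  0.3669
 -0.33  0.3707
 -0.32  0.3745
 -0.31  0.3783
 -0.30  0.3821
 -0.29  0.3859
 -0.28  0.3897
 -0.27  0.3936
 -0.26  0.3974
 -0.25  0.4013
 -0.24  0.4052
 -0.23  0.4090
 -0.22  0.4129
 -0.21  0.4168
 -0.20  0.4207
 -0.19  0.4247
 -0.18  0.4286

σ√T = 0.44·√0.75 = 0.3811
d₁ = [ln(430/380) + (0.044 + 0.44²/2)·0.75] / 0.3811 = [0.1236 + 0.1056] / 0.3811 = 0.6015 ⇒ 0.60
d₂ = d₁ − σ√T = 0.6015 − 0.3811 = 0.2205 ⇒ 0.22
exp(−rT) = exp(−0.044·0.75) = 0.9675
N(−d₂) = N(-0.22) = 0.4129;  N(−d₁) = N(-0.60) = 0.2743
P = 380·0.9675·0.4129 − 430·0.2743 = 151.8027 − 117.9490 = 33.8537

$33.85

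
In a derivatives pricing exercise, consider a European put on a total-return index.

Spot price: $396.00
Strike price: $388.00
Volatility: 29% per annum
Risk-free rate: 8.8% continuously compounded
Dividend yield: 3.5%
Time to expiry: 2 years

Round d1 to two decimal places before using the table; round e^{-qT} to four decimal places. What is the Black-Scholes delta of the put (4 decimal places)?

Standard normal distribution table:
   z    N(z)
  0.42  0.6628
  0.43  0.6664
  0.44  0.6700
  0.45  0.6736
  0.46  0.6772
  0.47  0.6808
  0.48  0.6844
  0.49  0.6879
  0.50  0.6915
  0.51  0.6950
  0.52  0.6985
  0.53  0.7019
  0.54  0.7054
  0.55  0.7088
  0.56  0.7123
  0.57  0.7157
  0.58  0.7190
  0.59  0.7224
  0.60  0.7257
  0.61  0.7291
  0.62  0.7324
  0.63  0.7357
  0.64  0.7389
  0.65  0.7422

σ√T = 0.29 × 1.4142 = 0.4101
d₁ = [ln(396/388) + (0.088 − 0.035 + ½·0.29²)·2] / (σ√T) = (0.0204 + 0.1901) / 0.4101 = 0.5133 → 0.51
N(d₁) = N(0.51) = 0.6950
Δ_put = exp(−qT)·(N(d₁) − 1) = 0.9324·(0.6950 − 1) = -0.2844

-0.2844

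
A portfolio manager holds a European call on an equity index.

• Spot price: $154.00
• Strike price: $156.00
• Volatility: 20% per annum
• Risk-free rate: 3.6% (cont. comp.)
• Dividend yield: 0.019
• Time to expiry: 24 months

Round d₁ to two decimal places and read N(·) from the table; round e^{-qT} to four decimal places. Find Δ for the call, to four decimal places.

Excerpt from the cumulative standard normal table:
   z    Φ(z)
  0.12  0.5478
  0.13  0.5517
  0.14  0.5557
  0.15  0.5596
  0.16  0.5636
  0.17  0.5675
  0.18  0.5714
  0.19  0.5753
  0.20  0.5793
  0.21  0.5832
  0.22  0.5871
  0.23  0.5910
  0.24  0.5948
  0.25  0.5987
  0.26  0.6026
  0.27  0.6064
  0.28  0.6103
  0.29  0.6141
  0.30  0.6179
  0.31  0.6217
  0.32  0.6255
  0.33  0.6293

0.5652

T = 2;  σ√T = 0.2828
d₁ = [ln(154/156) + (0.036 − 0.019 + 0.2²/2)·2] / 0.2828 = [-0.0129 + 0.0740] / 0.2828 = 0.2160 → 0.22
N(d₁) = N(0.22) = 0.5871
Δ_call = e^(−qT)·N(d₁) = 0.9627·0.5871 = 0.5652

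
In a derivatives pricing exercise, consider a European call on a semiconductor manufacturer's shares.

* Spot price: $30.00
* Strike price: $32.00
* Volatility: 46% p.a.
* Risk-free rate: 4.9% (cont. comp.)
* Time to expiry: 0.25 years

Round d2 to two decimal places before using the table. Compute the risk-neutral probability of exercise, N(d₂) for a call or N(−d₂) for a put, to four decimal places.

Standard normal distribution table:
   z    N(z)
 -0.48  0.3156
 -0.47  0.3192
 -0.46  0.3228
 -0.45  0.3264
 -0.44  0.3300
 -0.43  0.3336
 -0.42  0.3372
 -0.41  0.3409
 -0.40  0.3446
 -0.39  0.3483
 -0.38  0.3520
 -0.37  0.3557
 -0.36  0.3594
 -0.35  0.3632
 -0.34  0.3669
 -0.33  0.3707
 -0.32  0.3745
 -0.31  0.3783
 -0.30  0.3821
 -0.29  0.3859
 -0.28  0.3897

T = 0.25;  σ√T = 0.2300
d₁ = [ln(30/32) + (0.049 + 0.46²/2)·0.25] / 0.2300 = [-0.0645 + 0.0387] / 0.2300 = -0.1123 ≈ -0.11
d₂ = d₁ − σ√T = -0.1123 − 0.2300 = -0.3423 ≈ -0.34
Risk-neutral Pr[S_T > K] = N(d₂) = N(-0.34) = 0.3669

0.3669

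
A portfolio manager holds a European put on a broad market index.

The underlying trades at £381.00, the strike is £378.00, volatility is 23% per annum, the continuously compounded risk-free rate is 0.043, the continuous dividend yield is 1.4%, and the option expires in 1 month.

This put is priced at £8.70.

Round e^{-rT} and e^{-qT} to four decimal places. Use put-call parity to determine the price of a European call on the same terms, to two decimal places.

exp(−qT) = exp(−0.014·0.08333) = 0.9988;  exp(−rT) = exp(−0.043·0.08333) = 0.9964
Put-call parity: C − P = S·e^(−qT) − K·e^(−rT) = 381·0.9988 − 378·0.9964 = 380.5428 − 376.6392 = 3.9036
C = P + (C − P) = 8.70 + (3.9036) = 12.6036

£12.60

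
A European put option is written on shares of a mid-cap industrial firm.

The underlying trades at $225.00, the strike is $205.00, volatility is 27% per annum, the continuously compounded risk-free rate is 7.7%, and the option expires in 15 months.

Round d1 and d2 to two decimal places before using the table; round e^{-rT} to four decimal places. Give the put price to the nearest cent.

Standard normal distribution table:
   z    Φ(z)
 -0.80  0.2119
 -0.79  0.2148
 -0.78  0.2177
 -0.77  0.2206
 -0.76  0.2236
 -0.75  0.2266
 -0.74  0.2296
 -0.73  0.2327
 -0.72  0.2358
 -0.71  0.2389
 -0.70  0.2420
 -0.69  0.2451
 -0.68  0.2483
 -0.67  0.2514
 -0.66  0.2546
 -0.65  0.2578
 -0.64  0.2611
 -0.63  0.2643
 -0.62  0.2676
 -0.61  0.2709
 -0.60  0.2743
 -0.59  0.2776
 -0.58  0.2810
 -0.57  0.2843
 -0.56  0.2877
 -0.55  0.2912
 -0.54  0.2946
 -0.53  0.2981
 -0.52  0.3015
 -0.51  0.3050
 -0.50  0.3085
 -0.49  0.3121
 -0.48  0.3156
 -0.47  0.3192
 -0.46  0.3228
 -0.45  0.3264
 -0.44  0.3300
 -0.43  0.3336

σ√T = 0.27·√1.25 = 0.3019
d₁ = [ln(225/205) + (0.077 + ½·0.27²)·1.25] / (σ√T) = (0.0931 + 0.1418) / 0.3019 = 0.7782 ⇒ 0.78
d₂ = 0.7782 − 0.3019 = 0.4763 ⇒ 0.48
exp(−rT) = exp(−0.077·1.25) = 0.9082
P = 205·0.9082·N(-0.48) − 225·N(-0.78) = 205·0.9082·0.3156 − 225·0.2177 = 58.7587 − 48.9825 = 9.7762

$9.78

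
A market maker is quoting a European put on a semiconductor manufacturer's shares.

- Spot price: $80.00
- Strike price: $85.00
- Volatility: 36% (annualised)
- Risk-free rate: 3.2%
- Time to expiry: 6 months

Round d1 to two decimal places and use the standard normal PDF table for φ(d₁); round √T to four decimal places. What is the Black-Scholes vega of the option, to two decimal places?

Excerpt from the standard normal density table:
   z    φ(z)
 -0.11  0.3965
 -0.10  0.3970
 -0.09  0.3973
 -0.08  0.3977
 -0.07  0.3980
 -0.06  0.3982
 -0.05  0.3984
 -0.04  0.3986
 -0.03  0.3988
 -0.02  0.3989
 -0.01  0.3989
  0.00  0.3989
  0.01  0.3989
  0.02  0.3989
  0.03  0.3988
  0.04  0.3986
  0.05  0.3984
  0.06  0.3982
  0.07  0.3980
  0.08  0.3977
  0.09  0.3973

22.54

σ√T = 0.36·√0.5 = 0.2546
ln(S/K) + (r + σ²/2)T = ln(80/85) + (0.032 + 0.36²/2)·0.5 = -0.0606 + 0.0484 = -0.0122
d₁ = -0.0122 / 0.2546 = -0.0480 which rounds to -0.05
√T = √0.5 = 0.7071
φ(d₁) = φ(-0.05) = 0.3984
vega = S·φ(d₁)·√T = 80·0.3984·0.7071 = 22.5367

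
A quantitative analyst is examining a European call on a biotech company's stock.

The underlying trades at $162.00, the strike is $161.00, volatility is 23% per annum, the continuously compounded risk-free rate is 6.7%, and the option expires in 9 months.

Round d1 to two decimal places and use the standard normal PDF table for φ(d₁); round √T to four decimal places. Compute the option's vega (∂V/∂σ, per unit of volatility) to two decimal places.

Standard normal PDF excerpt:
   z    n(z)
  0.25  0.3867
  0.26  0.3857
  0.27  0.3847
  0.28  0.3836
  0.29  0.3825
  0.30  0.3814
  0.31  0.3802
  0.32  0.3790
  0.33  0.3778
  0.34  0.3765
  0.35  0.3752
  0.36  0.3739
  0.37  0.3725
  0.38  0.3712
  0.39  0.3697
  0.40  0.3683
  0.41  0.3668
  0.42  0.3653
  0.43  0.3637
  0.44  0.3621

52.08

σ√T = 0.23 × 0.8660 = 0.1992
d₁ = [ln(162/161) + (0.067 + ½·0.23²)·0.75] / (σ√T) = (0.0062 + 0.0701) / 0.1992 = 0.3830 ⇒ 0.38
√T = √0.75 = 0.8660
φ(d₁) = φ(0.38) = 0.3712
vega = S·φ(d₁)·√T = 162·0.3712·0.8660 = 52.0764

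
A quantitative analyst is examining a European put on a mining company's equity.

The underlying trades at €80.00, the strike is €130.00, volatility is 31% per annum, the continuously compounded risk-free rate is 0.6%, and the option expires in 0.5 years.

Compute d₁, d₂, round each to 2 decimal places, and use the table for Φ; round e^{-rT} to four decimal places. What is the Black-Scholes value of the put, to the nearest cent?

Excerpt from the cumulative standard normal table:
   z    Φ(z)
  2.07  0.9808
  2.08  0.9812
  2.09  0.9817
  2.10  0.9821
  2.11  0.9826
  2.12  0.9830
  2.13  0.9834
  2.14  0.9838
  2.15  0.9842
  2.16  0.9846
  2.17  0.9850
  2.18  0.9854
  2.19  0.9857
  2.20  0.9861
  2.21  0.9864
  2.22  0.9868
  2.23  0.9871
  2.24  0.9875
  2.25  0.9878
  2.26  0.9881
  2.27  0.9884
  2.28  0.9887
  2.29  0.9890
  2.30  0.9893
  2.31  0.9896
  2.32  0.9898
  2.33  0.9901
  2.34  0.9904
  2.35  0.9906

T = 0.5;  σ√T = 0.2192
d₁ = [ln(80/130) + (0.006 + 0.31²/2)·0.5] / 0.2192 = [-0.4855 + 0.0270] / 0.2192 = -2.0916 ⇒ -2.09
d₂ = d₁ − σ√T = -2.0916 − 0.2192 = -2.3108 ⇒ -2.31
e^(−rT) = e^(−0.006·0.5) = 0.9970
P = 130·0.9970·N(2.31) − 80·N(2.09) = 130·0.9970·0.9896 − 80·0.9817 = 128.2621 − 78.5360 = 49.7261

€49.73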